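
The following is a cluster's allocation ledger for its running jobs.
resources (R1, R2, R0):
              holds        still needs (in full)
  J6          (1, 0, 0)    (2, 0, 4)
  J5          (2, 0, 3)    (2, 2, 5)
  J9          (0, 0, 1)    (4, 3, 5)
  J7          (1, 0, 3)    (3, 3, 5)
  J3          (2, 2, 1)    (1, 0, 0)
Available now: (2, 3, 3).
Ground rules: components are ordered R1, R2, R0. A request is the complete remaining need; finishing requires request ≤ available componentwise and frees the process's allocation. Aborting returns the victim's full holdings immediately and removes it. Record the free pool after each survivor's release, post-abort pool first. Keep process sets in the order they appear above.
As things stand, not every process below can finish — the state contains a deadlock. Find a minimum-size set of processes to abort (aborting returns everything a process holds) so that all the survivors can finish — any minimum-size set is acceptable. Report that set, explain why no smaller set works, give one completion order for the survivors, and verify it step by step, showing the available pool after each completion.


Minimum abort set: J7.
Key observation: aborting J7 returns (1, 0, 3), and J5 — hopeless before — runs at step 3 with the returned capacity in the pool.
Why nothing smaller works: aborting no one leaves the state deadlocked as given.
One survivor order: J6, J3, J5, J9. Step-by-step check (post-abort pool first):
  pool = (3, 3, 6)
  J6: need (2, 0, 4) fits (3, 3, 6); releases (1, 0, 0), pool now (4, 3, 6)
  J3: need (1, 0, 0) fits (4, 3, 6); releases (2, 2, 1), pool now (6, 5, 7)
  J5: need (2, 2, 5) fits (6, 5, 7); releases (2, 0, 3), pool now (8, 5, 10)
  J9: need (4, 3, 5) fits (8, 5, 10); releases (0, 0, 1), pool now (8, 5, 11)


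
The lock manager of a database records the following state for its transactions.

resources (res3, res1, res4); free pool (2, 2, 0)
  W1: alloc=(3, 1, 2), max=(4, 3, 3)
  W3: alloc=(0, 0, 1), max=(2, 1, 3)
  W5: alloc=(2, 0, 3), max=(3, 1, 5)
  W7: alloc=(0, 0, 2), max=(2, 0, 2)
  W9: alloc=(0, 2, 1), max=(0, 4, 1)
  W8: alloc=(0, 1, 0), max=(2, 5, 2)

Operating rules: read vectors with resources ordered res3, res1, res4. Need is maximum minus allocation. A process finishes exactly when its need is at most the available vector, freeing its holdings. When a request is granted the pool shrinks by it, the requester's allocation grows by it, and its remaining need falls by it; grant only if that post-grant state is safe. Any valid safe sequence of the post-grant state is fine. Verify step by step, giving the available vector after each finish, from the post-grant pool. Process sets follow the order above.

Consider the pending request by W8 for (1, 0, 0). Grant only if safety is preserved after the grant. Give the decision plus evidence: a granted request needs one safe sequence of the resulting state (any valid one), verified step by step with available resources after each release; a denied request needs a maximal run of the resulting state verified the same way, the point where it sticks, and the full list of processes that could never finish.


GRANT — the state after the grant stays safe, e.g. via W9, W1, W3, W5, W7, W8.
Key observation: the grant leaves (1, 2, 0) free — enough for W9, whose release restarts the cascade.
Check on the post-grant state, step by step:
  pool = (1, 2, 0)
  W9 needs (0, 2, 0) <= (1, 2, 0) -> finishes; pool += (0, 2, 1) = (1, 4, 1)
  W1 needs (1, 2, 1) <= (1, 4, 1) -> finishes; pool += (3, 1, 2) = (4, 5, 3)
  W3 needs (2, 1, 2) <= (4, 5, 3) -> finishes; pool += (0, 0, 1) = (4, 5, 4)
  W5 needs (1, 1, 2) <= (4, 5, 4) -> finishes; pool += (2, 0, 3) = (6, 5, 7)
  W7 needs (2, 0, 0) <= (6, 5, 7) -> finishes; pool += (0, 0, 2) = (6, 5, 9)
  W8 needs (1, 4, 2) <= (6, 5, 9) -> finishes; pool += (1, 1, 0) = (7, 6, 9)


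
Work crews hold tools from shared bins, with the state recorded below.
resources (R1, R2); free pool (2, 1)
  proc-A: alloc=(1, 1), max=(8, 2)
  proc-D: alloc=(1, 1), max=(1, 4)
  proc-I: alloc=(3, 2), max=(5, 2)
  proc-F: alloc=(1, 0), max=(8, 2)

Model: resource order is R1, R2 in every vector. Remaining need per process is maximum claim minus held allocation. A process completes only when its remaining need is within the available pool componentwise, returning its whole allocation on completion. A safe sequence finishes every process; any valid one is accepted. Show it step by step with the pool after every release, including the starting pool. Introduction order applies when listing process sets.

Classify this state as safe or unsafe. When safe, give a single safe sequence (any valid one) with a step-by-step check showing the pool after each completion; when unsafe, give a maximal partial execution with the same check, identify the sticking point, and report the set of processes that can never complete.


UNSAFE.
Key observation: proc-I, proc-D can finish, but then (6, 4) is all there is, and the blocked group's R1 demands exceed it.
The run proc-I, proc-D cannot be extended any further. Check, step by step:
  pool = (2, 1)
  proc-I needs (2, 0) <= (2, 1) -> finishes; pool += (3, 2) = (5, 3)
  proc-D needs (0, 3) <= (5, 3) -> finishes; pool += (1, 1) = (6, 4)
  proc-A still needs (7, 1) but only (6, 4) is free — short on R1
  proc-F still needs (7, 2) but only (6, 4) is free — short on R1
Never able to finish: proc-A and proc-F.


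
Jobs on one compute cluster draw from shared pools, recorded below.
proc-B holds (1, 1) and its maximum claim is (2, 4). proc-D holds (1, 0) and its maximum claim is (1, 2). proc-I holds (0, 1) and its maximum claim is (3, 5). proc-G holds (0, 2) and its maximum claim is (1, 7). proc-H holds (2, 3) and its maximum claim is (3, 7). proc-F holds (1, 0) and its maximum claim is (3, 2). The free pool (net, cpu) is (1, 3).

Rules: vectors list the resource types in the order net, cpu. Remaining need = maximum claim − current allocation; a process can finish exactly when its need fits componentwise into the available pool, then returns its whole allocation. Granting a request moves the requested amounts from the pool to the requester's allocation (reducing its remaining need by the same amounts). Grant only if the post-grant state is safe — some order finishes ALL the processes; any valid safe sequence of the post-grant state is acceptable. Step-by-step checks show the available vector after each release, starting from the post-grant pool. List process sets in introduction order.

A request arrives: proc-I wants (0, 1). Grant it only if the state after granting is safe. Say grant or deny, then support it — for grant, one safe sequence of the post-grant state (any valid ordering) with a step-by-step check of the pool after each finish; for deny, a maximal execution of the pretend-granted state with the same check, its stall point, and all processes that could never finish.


DENY — the pretend-granted state is unsafe.
Key observation: even finishing proc-D, proc-F leaves just (3, 2) free — too little cpu for any of the remaining processes.
After a pretend grant, a maximal execution: proc-D, proc-F — then nothing else fits. Verifying each step:
  pool = (1, 2)
  proc-D needs (0, 2) <= (1, 2) -> finishes; pool += (1, 0) = (2, 2)
  proc-F needs (2, 2) <= (2, 2) -> finishes; pool += (1, 0) = (3, 2)
  proc-B still needs (1, 3) but only (3, 2) is free — short on cpu
  proc-I still needs (3, 3) but only (3, 2) is free — short on cpu
  proc-G still needs (1, 5) but only (3, 2) is free — short on cpu
  proc-H still needs (1, 4) but only (3, 2) is free — short on cpu
Processes that could never finish after the grant: proc-B, proc-I, proc-G and proc-H.


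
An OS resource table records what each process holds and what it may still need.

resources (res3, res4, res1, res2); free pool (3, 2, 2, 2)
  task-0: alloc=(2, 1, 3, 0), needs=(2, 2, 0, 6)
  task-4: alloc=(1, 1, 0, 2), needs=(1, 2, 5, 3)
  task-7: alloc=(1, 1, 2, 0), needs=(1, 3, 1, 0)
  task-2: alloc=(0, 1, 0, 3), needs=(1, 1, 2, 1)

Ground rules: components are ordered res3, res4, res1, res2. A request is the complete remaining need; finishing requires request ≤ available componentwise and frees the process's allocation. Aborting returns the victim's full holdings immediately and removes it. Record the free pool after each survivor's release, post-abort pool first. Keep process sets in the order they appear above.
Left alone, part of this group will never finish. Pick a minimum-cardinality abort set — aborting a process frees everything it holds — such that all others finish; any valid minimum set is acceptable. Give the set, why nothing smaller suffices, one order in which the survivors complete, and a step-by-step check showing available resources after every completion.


The answer: abort task-0.
Key observation: task-4 could never have finished before the abort; with (2, 1, 3, 0) returned by task-0, it fits at step 3.
Minimality: the empty abort set fails — the state is deadlocked as it stands.
The survivors complete as task-7, task-2, task-4. Walking it through (starting from the post-abort pool):
  pool = (5, 3, 5, 2)
  task-7: need (1, 3, 1, 0) fits (5, 3, 5, 2); releases (1, 1, 2, 0), pool now (6, 4, 7, 2)
  task-2: need (1, 1, 2, 1) fits (6, 4, 7, 2); releases (0, 1, 0, 3), pool now (6, 5, 7, 5)
  task-4: need (1, 2, 5, 3) fits (6, 5, 7, 5); releases (1, 1, 0, 2), pool now (7, 6, 7, 7)


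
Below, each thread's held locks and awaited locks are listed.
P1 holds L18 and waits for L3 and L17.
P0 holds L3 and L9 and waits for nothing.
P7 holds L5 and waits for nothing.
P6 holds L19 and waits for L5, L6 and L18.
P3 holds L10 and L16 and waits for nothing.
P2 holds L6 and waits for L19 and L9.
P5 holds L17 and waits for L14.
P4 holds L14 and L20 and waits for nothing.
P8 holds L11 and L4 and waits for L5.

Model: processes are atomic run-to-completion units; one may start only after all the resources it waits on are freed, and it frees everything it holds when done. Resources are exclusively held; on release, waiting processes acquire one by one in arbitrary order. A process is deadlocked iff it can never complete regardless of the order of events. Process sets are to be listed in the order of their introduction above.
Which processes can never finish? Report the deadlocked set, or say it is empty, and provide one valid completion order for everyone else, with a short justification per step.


Deadlocked set: P6 and P2.
Key observation: the waits loop around P6 -> P2 -> P6 with no way out; no other process is dragged down with it.
A valid finishing order for the others: P3, P7, P8, P4, P0, P5, P1.
Step-by-step check:
  run P3 (it waits on nothing); releases L10 and L16
  run P7 (it waits on nothing); releases L5
  run P8 (all its waits — L5 — are resolved); releases L11 and L4
  run P4 (it waits on nothing); releases L14 and L20
  run P0 (it waits on nothing); releases L3 and L9
  run P5 (all its waits — L14 — are resolved); releases L17
  run P1 (all its waits — L3 and L17 — are resolved); releases L18


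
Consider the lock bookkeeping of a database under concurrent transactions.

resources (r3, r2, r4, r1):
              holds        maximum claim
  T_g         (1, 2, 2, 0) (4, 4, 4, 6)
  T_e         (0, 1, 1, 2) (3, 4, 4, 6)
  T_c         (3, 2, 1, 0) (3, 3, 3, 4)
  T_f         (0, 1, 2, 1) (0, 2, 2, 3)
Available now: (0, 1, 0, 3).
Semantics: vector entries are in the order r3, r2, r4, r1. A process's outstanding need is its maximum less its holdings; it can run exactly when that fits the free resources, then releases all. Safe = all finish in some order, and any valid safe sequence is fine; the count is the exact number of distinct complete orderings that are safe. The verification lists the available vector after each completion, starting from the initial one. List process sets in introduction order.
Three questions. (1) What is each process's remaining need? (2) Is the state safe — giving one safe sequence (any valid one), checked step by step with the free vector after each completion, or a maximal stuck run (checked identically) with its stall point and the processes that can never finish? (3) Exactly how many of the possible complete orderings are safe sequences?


(1) Remaining need (order r3, r2, r4, r1):
  T_g: (3, 2, 2, 6)
  T_e: (3, 3, 3, 4)
  T_c: (0, 1, 2, 4)
  T_f: (0, 1, 0, 2)
(2) SAFE — a valid safe sequence is T_f, T_c, T_e, T_g.
Key observation: the first exact fit in this order is T_f — it needs (0, 1, 0, 2) with (0, 1, 0, 3) free, meeting a requested resource to the last unit.
Verifying each step:
  pool = (0, 1, 0, 3)
  T_f: need (0, 1, 0, 2) fits (0, 1, 0, 3); releases (0, 1, 2, 1), pool now (0, 2, 2, 4)
  T_c: need (0, 1, 2, 4) fits (0, 2, 2, 4); releases (3, 2, 1, 0), pool now (3, 4, 3, 4)
  T_e: need (3, 3, 3, 4) fits (3, 4, 3, 4); releases (0, 1, 1, 2), pool now (3, 5, 4, 6)
  T_g: need (3, 2, 2, 6) fits (3, 5, 4, 6); releases (1, 2, 2, 0), pool now (4, 7, 6, 6)
(3) Exactly 1 of the possible complete orderings is a safe sequence.


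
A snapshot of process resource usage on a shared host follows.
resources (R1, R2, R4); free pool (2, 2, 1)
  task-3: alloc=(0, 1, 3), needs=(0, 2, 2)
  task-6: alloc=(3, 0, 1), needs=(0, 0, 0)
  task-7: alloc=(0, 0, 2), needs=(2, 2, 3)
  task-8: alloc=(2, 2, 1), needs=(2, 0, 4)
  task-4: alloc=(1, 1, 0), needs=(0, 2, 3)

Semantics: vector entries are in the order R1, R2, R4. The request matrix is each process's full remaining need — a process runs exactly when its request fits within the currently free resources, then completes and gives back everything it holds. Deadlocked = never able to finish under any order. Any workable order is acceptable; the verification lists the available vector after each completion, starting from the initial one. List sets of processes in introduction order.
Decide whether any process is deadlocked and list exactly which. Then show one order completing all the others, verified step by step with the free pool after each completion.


The deadlocked set is empty.
Key observation: starting with task-6, each completion frees enough for the next — no one is permanently blocked.
A valid finishing order for the others: task-6, task-3, task-4, task-8, task-7. Walking it through:
  pool = (2, 2, 1)
  task-6: need (0, 0, 0) fits (2, 2, 1); releases (3, 0, 1), pool now (5, 2, 2)
  task-3: need (0, 2, 2) fits (5, 2, 2); releases (0, 1, 3), pool now (5, 3, 5)
  task-4: need (0, 2, 3) fits (5, 3, 5); releases (1, 1, 0), pool now (6, 4, 5)
  task-8: need (2, 0, 4) fits (6, 4, 5); releases (2, 2, 1), pool now (8, 6, 6)
  task-7: need (2, 2, 3) fits (8, 6, 6); releases (0, 0, 2), pool now (8, 6, 8)


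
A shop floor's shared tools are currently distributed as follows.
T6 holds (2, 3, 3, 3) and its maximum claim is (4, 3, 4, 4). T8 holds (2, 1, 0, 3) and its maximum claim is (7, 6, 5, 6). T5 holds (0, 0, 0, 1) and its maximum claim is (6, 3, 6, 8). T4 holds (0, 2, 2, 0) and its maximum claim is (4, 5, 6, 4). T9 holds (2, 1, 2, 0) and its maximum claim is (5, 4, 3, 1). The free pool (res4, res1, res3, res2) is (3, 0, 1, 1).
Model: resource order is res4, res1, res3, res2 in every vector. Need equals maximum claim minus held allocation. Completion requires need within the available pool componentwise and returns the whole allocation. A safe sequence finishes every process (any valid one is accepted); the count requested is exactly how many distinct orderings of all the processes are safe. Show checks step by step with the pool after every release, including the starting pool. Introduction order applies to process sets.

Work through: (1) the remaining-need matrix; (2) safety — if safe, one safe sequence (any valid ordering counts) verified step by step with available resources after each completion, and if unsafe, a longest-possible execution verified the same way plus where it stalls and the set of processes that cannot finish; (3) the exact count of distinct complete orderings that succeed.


(1) Remaining need (order res4, res1, res3, res2):
  T6: (2, 0, 1, 1)
  T8: (5, 5, 5, 3)
  T5: (6, 3, 6, 7)
  T4: (4, 3, 4, 4)
  T9: (3, 3, 1, 1)
(2) SAFE — a valid safe sequence is T6, T4, T8, T9, T5.
Key observation: reading the order forward, T6 is the first process whose need (2, 0, 1, 1) meets the free pool (3, 0, 1, 1) exactly on a resource it requests.
Walking it through:
  pool = (3, 0, 1, 1)
  T6 needs (2, 0, 1, 1) <= (3, 0, 1, 1) -> finishes; pool += (2, 3, 3, 3) = (5, 3, 4, 4)
  T4 needs (4, 3, 4, 4) <= (5, 3, 4, 4) -> finishes; pool += (0, 2, 2, 0) = (5, 5, 6, 4)
  T8 needs (5, 5, 5, 3) <= (5, 5, 6, 4) -> finishes; pool += (2, 1, 0, 3) = (7, 6, 6, 7)
  T9 needs (3, 3, 1, 1) <= (7, 6, 6, 7) -> finishes; pool += (2, 1, 2, 0) = (9, 7, 8, 7)
  T5 needs (6, 3, 6, 7) <= (9, 7, 8, 7) -> finishes; pool += (0, 0, 0, 1) = (9, 7, 8, 8)
(3) The exact count: 4 of the possible complete orderings are safe sequences.


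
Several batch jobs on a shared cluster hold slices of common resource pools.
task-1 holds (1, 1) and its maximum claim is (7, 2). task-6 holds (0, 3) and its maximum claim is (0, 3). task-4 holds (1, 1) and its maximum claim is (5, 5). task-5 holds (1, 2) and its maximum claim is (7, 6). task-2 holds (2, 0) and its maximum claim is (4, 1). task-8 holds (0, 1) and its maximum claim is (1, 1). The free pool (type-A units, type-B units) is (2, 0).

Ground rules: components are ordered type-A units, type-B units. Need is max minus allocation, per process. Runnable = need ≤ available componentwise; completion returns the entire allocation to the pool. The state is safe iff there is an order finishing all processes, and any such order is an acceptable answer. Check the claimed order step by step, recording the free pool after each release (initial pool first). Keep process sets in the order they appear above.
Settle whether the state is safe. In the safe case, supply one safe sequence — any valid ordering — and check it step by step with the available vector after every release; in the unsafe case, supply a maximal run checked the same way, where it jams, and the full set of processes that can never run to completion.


UNSAFE.
Key observation: task-6, task-2, task-8, task-4 can finish, but then (5, 5) is all there is, and the blocked group's type-A units demands exceed it.
A maximal execution: task-6, task-2, task-8, task-4 — then nothing else fits. Walking it through:
  pool = (2, 0)
  task-6: need (0, 0) fits (2, 0); releases (0, 3), pool now (2, 3)
  task-2: need (2, 1) fits (2, 3); releases (2, 0), pool now (4, 3)
  task-8: need (1, 0) fits (4, 3); releases (0, 1), pool now (4, 4)
  task-4: need (4, 4) fits (4, 4); releases (1, 1), pool now (5, 5)
  task-1 still needs (6, 1) but only (5, 5) is free — short on type-A units
  task-5 still needs (6, 4) but only (5, 5) is free — short on type-A units
Never able to finish: task-1 and task-5.


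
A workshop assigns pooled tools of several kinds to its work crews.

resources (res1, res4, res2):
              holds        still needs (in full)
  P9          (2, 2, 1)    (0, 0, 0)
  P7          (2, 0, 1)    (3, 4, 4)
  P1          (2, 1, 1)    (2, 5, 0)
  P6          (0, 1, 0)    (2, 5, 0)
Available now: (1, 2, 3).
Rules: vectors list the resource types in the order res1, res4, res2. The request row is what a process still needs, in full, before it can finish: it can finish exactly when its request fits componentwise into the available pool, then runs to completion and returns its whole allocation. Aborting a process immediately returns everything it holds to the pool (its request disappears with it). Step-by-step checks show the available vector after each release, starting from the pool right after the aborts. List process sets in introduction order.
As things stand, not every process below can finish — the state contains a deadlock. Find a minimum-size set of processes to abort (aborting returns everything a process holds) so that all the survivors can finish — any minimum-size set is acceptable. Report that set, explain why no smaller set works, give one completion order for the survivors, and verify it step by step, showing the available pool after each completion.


The answer: abort P6.
Key observation: the returned (0, 1, 0) from P6 is what brings P1 — unrunnable before, under any order — into play at step 3.
Minimality: the empty abort set fails — the state is deadlocked as it stands.
The survivors complete as P9, P7, P1. Step-by-step check (starting from the post-abort pool):
  pool = (1, 3, 3)
  P9: need (0, 0, 0) fits (1, 3, 3); releases (2, 2, 1), pool now (3, 5, 4)
  P7: need (3, 4, 4) fits (3, 5, 4); releases (2, 0, 1), pool now (5, 5, 5)
  P1: need (2, 5, 0) fits (5, 5, 5); releases (2, 1, 1), pool now (7, 6, 6)


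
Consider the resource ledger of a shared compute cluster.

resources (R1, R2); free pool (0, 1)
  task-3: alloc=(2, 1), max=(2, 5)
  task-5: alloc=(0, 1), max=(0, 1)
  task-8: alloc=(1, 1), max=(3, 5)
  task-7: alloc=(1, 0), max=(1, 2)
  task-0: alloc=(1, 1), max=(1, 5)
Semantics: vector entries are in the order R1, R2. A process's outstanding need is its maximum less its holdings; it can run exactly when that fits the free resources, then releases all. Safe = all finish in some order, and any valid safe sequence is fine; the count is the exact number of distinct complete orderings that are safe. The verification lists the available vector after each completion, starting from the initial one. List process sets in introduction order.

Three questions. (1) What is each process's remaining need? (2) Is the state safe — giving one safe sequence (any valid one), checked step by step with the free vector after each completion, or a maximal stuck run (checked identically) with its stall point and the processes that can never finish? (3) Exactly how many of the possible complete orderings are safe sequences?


(1) Need matrix, components ordered R1, R2:
  task-3: (0, 4)
  task-5: (0, 0)
  task-8: (2, 4)
  task-7: (0, 2)
  task-0: (0, 4)
(2) UNSAFE — no complete ordering exists.
Key observation: even finishing task-5, task-7 leaves just (1, 2) free — too little R2 for any of the remaining processes.
Going as far as possible: task-5, task-7; after that, nothing fits. Verifying each step:
  pool = (0, 1)
  task-5 needs (0, 0) <= (0, 1) -> finishes; pool += (0, 1) = (0, 2)
  task-7 needs (0, 2) <= (0, 2) -> finishes; pool += (1, 0) = (1, 2)
  task-3 still needs (0, 4) but only (1, 2) is free — short on R2
  task-8 still needs (2, 4) but only (1, 2) is free — short on R1 and R2
  task-0 still needs (0, 4) but only (1, 2) is free — short on R2
Never able to finish: task-3, task-8 and task-0.
(3) Precisely 0 of the possible complete orderings are safe sequences.


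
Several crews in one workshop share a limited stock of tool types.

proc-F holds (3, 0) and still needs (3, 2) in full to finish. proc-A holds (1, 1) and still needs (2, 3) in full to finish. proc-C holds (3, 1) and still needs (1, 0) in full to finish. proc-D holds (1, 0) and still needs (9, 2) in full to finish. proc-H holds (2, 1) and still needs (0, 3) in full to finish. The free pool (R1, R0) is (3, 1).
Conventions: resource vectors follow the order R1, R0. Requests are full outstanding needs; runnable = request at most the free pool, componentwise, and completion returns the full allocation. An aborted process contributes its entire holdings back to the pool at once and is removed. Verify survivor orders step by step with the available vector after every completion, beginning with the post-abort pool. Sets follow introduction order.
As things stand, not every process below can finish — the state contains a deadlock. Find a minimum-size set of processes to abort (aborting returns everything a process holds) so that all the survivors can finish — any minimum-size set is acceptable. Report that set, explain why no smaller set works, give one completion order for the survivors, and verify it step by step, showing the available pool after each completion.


Minimum abort set: proc-H.
Key observation: the deadlocked proc-A becomes finishable only because proc-H released (2, 1); it completes at step 4 below.
Why nothing smaller works: aborting no one leaves the state deadlocked as given.
Survivors finish in the order: proc-F, proc-C, proc-D, proc-A. Step-by-step check (pool after the aborts first):
  pool = (5, 2)
  proc-F: need (3, 2) fits (5, 2); releases (3, 0), pool now (8, 2)
  proc-C: need (1, 0) fits (8, 2); releases (3, 1), pool now (11, 3)
  proc-D: need (9, 2) fits (11, 3); releases (1, 0), pool now (12, 3)
  proc-A: need (2, 3) fits (12, 3); releases (1, 1), pool now (13, 4)


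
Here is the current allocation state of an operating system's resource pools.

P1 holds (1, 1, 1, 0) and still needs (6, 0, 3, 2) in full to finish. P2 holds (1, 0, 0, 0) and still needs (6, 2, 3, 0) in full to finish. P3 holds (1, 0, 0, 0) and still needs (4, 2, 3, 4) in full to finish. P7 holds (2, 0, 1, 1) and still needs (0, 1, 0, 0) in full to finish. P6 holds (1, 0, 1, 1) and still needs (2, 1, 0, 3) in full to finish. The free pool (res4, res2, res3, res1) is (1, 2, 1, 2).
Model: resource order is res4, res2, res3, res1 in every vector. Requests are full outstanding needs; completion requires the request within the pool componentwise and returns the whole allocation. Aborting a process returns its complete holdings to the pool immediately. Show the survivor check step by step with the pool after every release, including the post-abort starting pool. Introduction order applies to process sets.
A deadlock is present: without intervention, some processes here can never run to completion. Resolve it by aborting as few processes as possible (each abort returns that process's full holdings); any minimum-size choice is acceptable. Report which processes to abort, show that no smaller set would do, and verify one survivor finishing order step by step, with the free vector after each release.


Minimum abort set: P2.
Key observation: P1 had no path to completion before; after the abort of P2 ((1, 0, 0, 0) returned), step 4 is where it fits.
No smaller set exists: with zero aborts the deadlock remains.
One survivor order: P7, P6, P3, P1. Check, step by step (post-abort pool first):
  pool = (2, 2, 1, 2)
  run P7 (needs (0, 1, 0, 0), free (2, 2, 1, 2)); after release of (2, 0, 1, 1) the pool is (4, 2, 2, 3)
  run P6 (needs (2, 1, 0, 3), free (4, 2, 2, 3)); after release of (1, 0, 1, 1) the pool is (5, 2, 3, 4)
  run P3 (needs (4, 2, 3, 4), free (5, 2, 3, 4)); after release of (1, 0, 0, 0) the pool is (6, 2, 3, 4)
  run P1 (needs (6, 0, 3, 2), free (6, 2, 3, 4)); after release of (1, 1, 1, 0) the pool is (7, 3, 4, 4)


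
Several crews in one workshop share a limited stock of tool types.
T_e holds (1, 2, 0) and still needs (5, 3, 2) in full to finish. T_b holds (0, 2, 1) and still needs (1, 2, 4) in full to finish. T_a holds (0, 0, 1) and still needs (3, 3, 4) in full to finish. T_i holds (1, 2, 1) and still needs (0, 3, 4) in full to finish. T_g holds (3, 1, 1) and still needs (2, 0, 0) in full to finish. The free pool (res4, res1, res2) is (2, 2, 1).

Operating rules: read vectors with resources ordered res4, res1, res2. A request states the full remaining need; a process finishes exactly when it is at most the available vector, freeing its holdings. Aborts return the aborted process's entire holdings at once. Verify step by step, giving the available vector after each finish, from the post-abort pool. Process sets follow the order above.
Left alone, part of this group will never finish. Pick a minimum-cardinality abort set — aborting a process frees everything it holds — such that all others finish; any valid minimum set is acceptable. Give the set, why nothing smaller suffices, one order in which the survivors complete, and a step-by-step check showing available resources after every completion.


Abort T_b and T_a.
Key observation: no ordering could ever have run T_i before the abort of T_b and T_a; with (0, 2, 2) back in the pool it fits at step 3.
Why nothing smaller works — every single abort fails: T_e alone leaves T_b blocked (short on res2); T_b alone leaves T_a blocked (short on res2); T_a alone leaves T_b blocked (short on res2); T_i alone leaves T_b blocked (short on res2); T_g alone leaves T_b blocked (short on res2).
The survivors complete as T_g, T_e, T_i. Check, step by step (starting from the post-abort pool):
  pool = (2, 4, 3)
  run T_g (needs (2, 0, 0), free (2, 4, 3)); after release of (3, 1, 1) the pool is (5, 5, 4)
  run T_e (needs (5, 3, 2), free (5, 5, 4)); after release of (1, 2, 0) the pool is (6, 7, 4)
  run T_i (needs (0, 3, 4), free (6, 7, 4)); after release of (1, 2, 1) the pool is (7, 9, 5)


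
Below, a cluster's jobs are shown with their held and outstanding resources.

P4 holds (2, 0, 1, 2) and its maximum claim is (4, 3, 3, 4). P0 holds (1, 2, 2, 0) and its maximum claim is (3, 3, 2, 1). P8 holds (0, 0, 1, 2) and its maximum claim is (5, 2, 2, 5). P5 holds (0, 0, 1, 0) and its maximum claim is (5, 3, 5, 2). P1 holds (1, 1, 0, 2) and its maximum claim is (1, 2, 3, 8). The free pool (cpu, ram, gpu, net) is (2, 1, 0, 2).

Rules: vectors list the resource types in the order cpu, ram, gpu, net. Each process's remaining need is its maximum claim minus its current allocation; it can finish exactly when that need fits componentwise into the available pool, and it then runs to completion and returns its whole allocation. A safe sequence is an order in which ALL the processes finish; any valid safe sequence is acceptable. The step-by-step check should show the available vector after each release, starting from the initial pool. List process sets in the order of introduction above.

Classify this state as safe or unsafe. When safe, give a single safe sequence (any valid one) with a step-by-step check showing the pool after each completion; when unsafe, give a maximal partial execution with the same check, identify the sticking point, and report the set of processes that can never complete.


SAFE, for example via the order P0, P4, P8, P1, P5.
Key observation: reading the order forward, P0 is the first process whose need (2, 1, 0, 1) meets the free pool (2, 1, 0, 2) exactly on a resource it requests.
Step-by-step check:
  pool = (2, 1, 0, 2)
  P0: need (2, 1, 0, 1) fits (2, 1, 0, 2); releases (1, 2, 2, 0), pool now (3, 3, 2, 2)
  P4: need (2, 3, 2, 2) fits (3, 3, 2, 2); releases (2, 0, 1, 2), pool now (5, 3, 3, 4)
  P8: need (5, 2, 1, 3) fits (5, 3, 3, 4); releases (0, 0, 1, 2), pool now (5, 3, 4, 6)
  P1: need (0, 1, 3, 6) fits (5, 3, 4, 6); releases (1, 1, 0, 2), pool now (6, 4, 4, 8)
  P5: need (5, 3, 4, 2) fits (6, 4, 4, 8); releases (0, 0, 1, 0), pool now (6, 4, 5, 8)


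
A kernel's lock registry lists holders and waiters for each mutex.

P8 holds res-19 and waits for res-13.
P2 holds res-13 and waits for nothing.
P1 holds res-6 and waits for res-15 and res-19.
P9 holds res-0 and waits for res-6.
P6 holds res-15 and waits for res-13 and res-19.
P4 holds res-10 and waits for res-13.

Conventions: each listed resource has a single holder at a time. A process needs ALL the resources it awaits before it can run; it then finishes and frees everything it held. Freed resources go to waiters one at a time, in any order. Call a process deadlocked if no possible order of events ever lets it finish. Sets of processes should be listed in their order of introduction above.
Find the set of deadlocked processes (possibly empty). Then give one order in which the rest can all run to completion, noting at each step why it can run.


No process is deadlocked.
Key observation: there is no circular wait here — follow any chain and it reaches a process that is free to run now.
A valid finishing order for the others: P2, P8, P6, P4, P1, P9.
Check, step by step:
  P2 waits on nothing -> runs at once and releases res-13
  P8 waits on res-13 — all released -> runs and releases res-19
  P6 waits on res-13 and res-19 — all released -> runs and releases res-15
  P4 waits on res-13 — all released -> runs and releases res-10
  P1 waits on res-15 and res-19 — all released -> runs and releases res-6
  P9 waits on res-6 — all released -> runs and releases res-0


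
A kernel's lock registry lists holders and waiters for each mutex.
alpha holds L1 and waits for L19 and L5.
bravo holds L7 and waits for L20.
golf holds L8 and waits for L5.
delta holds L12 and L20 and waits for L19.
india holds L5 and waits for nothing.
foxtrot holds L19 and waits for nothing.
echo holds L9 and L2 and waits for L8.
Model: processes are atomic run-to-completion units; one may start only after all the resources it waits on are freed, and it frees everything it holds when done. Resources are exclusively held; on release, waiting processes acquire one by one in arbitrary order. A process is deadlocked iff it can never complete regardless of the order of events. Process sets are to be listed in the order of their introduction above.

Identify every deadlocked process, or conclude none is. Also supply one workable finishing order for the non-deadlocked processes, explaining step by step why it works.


Nothing here is deadlocked.
Key observation: every chain of waits terminates; starting from the processes that wait on nothing, all the rest unlock in turn.
A valid finishing order for the others: india, golf, foxtrot, delta, echo, bravo, alpha.
Step-by-step check:
  run india (it waits on nothing); releases L5
  golf waits on L5 — all released -> runs and releases L8
  run foxtrot (it waits on nothing); releases L19
  delta waits on L19 — all released -> runs and releases L12 and L20
  echo waits on L8 — all released -> runs and releases L9 and L2
  bravo waits on L20 — all released -> runs and releases L7
  alpha waits on L19 and L5 — all released -> runs and releases L1


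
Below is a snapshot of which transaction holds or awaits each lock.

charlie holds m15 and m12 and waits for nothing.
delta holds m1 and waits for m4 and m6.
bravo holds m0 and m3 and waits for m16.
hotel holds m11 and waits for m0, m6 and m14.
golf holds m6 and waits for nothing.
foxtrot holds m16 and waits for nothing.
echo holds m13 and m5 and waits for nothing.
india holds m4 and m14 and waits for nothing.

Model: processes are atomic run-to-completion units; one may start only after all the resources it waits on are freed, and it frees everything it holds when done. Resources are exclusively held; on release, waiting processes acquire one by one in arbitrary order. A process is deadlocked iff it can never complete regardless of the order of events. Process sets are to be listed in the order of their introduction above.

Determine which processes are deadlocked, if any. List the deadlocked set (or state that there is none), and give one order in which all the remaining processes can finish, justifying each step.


The deadlocked set is empty.
Key observation: the wait relation is loop-free; peeling off processes with no waits unwinds the whole state.
The rest can finish in the order golf, india, charlie, foxtrot, bravo, hotel, delta, echo.
Walking it through:
  golf: no waits; runs immediately, freeing m6
  india: no waits; runs immediately, freeing m4 and m14
  charlie: no waits; runs immediately, freeing m15 and m12
  foxtrot: no waits; runs immediately, freeing m16
  run bravo (all its waits — m16 — are resolved); releases m0 and m3
  run hotel (all its waits — m0, m6 and m14 — are resolved); releases m11
  run delta (all its waits — m4 and m6 — are resolved); releases m1
  echo: no waits; runs immediately, freeing m13 and m5


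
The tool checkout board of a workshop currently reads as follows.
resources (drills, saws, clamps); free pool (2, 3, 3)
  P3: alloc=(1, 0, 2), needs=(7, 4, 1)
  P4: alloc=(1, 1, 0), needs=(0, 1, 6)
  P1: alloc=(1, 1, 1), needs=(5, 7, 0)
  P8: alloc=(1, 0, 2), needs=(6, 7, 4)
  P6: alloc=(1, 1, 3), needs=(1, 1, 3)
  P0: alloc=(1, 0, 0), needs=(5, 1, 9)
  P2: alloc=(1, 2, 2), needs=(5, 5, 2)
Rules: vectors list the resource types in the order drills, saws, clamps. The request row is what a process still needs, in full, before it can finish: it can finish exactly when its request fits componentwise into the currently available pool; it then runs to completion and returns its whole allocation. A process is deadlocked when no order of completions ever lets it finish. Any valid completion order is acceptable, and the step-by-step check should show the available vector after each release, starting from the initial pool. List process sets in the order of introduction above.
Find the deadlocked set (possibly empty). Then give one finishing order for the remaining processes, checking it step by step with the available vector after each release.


Deadlocked set: P3, P1, P8, P0 and P2.
Key observation: even finishing P6, P4 leaves just (4, 5, 6) free — too little drills for any of the remaining processes.
A valid finishing order for the others: P6, P4. Step-by-step check:
  pool = (2, 3, 3)
  P6 needs (1, 1, 3) <= (2, 3, 3) -> finishes; pool += (1, 1, 3) = (3, 4, 6)
  P4 needs (0, 1, 6) <= (3, 4, 6) -> finishes; pool += (1, 1, 0) = (4, 5, 6)
The blocked processes can never fit:
  P3 cannot run: need (7, 4, 1) vs free (4, 5, 6) (insufficient drills)
  P1 cannot run: need (5, 7, 0) vs free (4, 5, 6) (insufficient drills and saws)
  P8 cannot run: need (6, 7, 4) vs free (4, 5, 6) (insufficient drills and saws)
  P0 cannot run: need (5, 1, 9) vs free (4, 5, 6) (insufficient drills and clamps)
  P2 cannot run: need (5, 5, 2) vs free (4, 5, 6) (insufficient drills)


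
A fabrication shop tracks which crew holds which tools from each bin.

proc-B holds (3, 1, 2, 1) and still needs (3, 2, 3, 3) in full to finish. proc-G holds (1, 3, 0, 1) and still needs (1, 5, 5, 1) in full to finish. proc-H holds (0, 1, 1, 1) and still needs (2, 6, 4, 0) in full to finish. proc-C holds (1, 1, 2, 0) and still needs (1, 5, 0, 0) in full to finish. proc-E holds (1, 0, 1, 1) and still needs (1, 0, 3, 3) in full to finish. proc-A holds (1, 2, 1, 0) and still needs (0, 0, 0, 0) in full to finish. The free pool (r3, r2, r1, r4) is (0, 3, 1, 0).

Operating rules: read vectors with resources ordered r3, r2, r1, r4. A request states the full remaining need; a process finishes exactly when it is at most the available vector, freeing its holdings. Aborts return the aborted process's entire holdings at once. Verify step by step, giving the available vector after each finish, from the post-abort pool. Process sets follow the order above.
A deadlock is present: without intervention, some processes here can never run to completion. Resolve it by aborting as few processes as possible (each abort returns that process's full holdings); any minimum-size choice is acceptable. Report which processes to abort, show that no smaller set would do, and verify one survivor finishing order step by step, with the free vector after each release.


Abort proc-E.
Key observation: proc-B could never have finished before the abort; with (1, 0, 1, 1) returned by proc-E, it fits at step 5.
Minimality: the empty abort set fails — the state is deadlocked as it stands.
Survivors finish in the order: proc-A, proc-C, proc-G, proc-H, proc-B. Walking it through (pool after the aborts first):
  pool = (1, 3, 2, 1)
  proc-A needs (0, 0, 0, 0) <= (1, 3, 2, 1) -> finishes; pool += (1, 2, 1, 0) = (2, 5, 3, 1)
  proc-C needs (1, 5, 0, 0) <= (2, 5, 3, 1) -> finishes; pool += (1, 1, 2, 0) = (3, 6, 5, 1)
  proc-G needs (1, 5, 5, 1) <= (3, 6, 5, 1) -> finishes; pool += (1, 3, 0, 1) = (4, 9, 5, 2)
  proc-H needs (2, 6, 4, 0) <= (4, 9, 5, 2) -> finishes; pool += (0, 1, 1, 1) = (4, 10, 6, 3)
  proc-B needs (3, 2, 3, 3) <= (4, 10, 6, 3) -> finishes; pool += (3, 1, 2, 1) = (7, 11, 8, 4)


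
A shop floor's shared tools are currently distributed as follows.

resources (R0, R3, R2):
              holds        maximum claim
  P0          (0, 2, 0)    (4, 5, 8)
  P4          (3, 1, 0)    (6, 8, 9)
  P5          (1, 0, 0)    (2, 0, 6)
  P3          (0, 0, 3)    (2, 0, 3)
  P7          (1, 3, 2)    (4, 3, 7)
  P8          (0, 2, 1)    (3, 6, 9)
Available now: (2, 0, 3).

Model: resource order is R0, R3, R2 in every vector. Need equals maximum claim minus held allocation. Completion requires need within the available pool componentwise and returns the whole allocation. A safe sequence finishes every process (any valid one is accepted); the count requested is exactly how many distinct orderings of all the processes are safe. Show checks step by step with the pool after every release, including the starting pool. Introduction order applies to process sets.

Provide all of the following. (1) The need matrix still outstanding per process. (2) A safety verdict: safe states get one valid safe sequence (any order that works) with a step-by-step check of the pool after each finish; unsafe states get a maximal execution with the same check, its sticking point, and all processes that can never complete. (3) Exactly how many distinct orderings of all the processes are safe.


(1) Remaining need (order R0, R3, R2):
  P0: (4, 3, 8)
  P4: (3, 7, 9)
  P5: (1, 0, 6)
  P3: (2, 0, 0)
  P7: (3, 0, 5)
  P8: (3, 4, 8)
(2) SAFE. One safe sequence: P3, P5, P7, P0, P8, P4.
Key observation: the first exact fit in this order is P3 — it needs (2, 0, 0) with (2, 0, 3) free, meeting a requested resource to the last unit.
Step-by-step check:
  pool = (2, 0, 3)
  P3 needs (2, 0, 0) <= (2, 0, 3) -> finishes; pool += (0, 0, 3) = (2, 0, 6)
  P5 needs (1, 0, 6) <= (2, 0, 6) -> finishes; pool += (1, 0, 0) = (3, 0, 6)
  P7 needs (3, 0, 5) <= (3, 0, 6) -> finishes; pool += (1, 3, 2) = (4, 3, 8)
  P0 needs (4, 3, 8) <= (4, 3, 8) -> finishes; pool += (0, 2, 0) = (4, 5, 8)
  P8 needs (3, 4, 8) <= (4, 5, 8) -> finishes; pool += (0, 2, 1) = (4, 7, 9)
  P4 needs (3, 7, 9) <= (4, 7, 9) -> finishes; pool += (3, 1, 0) = (7, 8, 9)
(3) Exactly 1 of the possible complete orderings is a safe sequence.
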